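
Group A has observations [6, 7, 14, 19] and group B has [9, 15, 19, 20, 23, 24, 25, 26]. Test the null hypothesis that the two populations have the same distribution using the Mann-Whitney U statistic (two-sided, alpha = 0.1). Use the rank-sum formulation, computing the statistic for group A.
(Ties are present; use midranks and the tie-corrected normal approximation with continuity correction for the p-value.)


Step 1: Combine and sort all 12 observations; assign midranks.
sorted (value, group): (6,X), (7,X), (9,Y), (14,X), (15,Y), (19,X), (19,Y), (20,Y), (23,Y), (24,Y), (25,Y), (26,Y)
ranks: 6->1, 7->2, 9->3, 14->4, 15->5, 19->6.5, 19->6.5, 20->8, 23->9, 24->10, 25->11, 26->12
Step 2: Rank sum for X: R1 = 1 + 2 + 4 + 6.5 = 13.5.
Step 3: U_X = R1 - n1(n1+1)/2 = 13.5 - 4*5/2 = 13.5 - 10 = 3.5.
       U_Y = n1*n2 - U_X = 32 - 3.5 = 28.5.
Step 4: Ties are present, so use the tie-corrected normal approximation (with continuity correction) for the p-value.
Step 5: p-value = 0.041184; compare to alpha = 0.1. reject H0.

U_X = 3.5, p = 0.041184, reject H0 at alpha = 0.1.


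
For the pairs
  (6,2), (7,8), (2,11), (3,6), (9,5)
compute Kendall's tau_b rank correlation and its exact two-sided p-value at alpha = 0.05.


Step 1: Enumerate the 10 unordered pairs (i,j) with i<j and classify each by sign(x_j-x_i) * sign(y_j-y_i).
  (1,2):dx=+1,dy=+6->C; (1,3):dx=-4,dy=+9->D; (1,4):dx=-3,dy=+4->D; (1,5):dx=+3,dy=+3->C
  (2,3):dx=-5,dy=+3->D; (2,4):dx=-4,dy=-2->C; (2,5):dx=+2,dy=-3->D; (3,4):dx=+1,dy=-5->D
  (3,5):dx=+7,dy=-6->D; (4,5):dx=+6,dy=-1->D
Step 2: C = 3, D = 7, total pairs = 10.
Step 3: tau = (C - D)/(n(n-1)/2) = (3 - 7)/10 = -0.400000.
Step 4: Exact two-sided p-value (enumerate n! = 120 permutations of y under H0): p = 0.483333.
Step 5: alpha = 0.05. fail to reject H0.

tau_b = -0.4000 (C=3, D=7), p = 0.483333, fail to reject H0.


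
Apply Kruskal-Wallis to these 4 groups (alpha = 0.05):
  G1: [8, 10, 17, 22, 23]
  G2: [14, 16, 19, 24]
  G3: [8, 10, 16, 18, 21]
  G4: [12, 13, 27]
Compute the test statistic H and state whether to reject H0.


Step 1: Combine all N = 17 observations and assign midranks.
sorted (value, group, rank): (8,G1,1.5), (8,G3,1.5), (10,G1,3.5), (10,G3,3.5), (12,G4,5), (13,G4,6), (14,G2,7), (16,G2,8.5), (16,G3,8.5), (17,G1,10), (18,G3,11), (19,G2,12), (21,G3,13), (22,G1,14), (23,G1,15), (24,G2,16), (27,G4,17)
Step 2: Sum ranks within each group.
R_1 = 44 (n_1 = 5)
R_2 = 43.5 (n_2 = 4)
R_3 = 37.5 (n_3 = 5)
R_4 = 28 (n_4 = 3)
Step 3: H = 12/(N(N+1)) * sum(R_i^2/n_i) - 3(N+1)
     = 12/(17*18) * (44^2/5 + 43.5^2/4 + 37.5^2/5 + 28^2/3) - 3*18
     = 0.039216 * 1402.85 - 54
     = 1.013562.
Step 4: Ties present; correction factor C = 1 - 18/(17^3 - 17) = 0.996324. Corrected H = 1.013562 / 0.996324 = 1.017302.
Step 5: Under H0, H ~ chi^2(3); p-value = 0.797065.
Step 6: alpha = 0.05. fail to reject H0.

H = 1.0173, df = 3, p = 0.797065, fail to reject H0.


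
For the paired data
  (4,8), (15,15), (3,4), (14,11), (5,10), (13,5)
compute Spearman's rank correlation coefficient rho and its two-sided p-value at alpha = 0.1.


Step 1: Rank x and y separately (midranks; no ties here).
rank(x): 4->2, 15->6, 3->1, 14->5, 5->3, 13->4
rank(y): 8->3, 15->6, 4->1, 11->5, 10->4, 5->2
Step 2: d_i = R_x(i) - R_y(i); compute d_i^2.
  (2-3)^2=1, (6-6)^2=0, (1-1)^2=0, (5-5)^2=0, (3-4)^2=1, (4-2)^2=4
sum(d^2) = 6.
Step 3: rho = 1 - 6*6 / (6*(6^2 - 1)) = 1 - 36/210 = 0.828571.
Step 4: Under H0, t = rho * sqrt((n-2)/(1-rho^2)) = 2.9598 ~ t(4).
Step 5: Two-sided p-value from the t-distribution with 4 df = 0.041563.
Step 6: alpha = 0.1. reject H0.

rho = 0.8286, p = 0.041563, reject H0 at alpha = 0.1.


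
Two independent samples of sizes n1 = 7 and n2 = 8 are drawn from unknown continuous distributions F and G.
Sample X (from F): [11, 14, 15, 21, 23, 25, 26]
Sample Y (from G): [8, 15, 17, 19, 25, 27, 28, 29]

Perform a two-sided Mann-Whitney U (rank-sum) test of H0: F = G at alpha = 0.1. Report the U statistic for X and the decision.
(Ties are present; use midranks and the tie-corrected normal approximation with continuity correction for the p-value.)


Step 1: Combine and sort all 15 observations; assign midranks.
sorted (value, group): (8,Y), (11,X), (14,X), (15,X), (15,Y), (17,Y), (19,Y), (21,X), (23,X), (25,X), (25,Y), (26,X), (27,Y), (28,Y), (29,Y)
ranks: 8->1, 11->2, 14->3, 15->4.5, 15->4.5, 17->6, 19->7, 21->8, 23->9, 25->10.5, 25->10.5, 26->12, 27->13, 28->14, 29->15
Step 2: Rank sum for X: R1 = 2 + 3 + 4.5 + 8 + 9 + 10.5 + 12 = 49.
Step 3: U_X = R1 - n1(n1+1)/2 = 49 - 7*8/2 = 49 - 28 = 21.
       U_Y = n1*n2 - U_X = 56 - 21 = 35.
Step 4: Ties are present, so use the tie-corrected normal approximation (with continuity correction) for the p-value.
Step 5: p-value = 0.451104; compare to alpha = 0.1. fail to reject H0.

U_X = 21, p = 0.451104, fail to reject H0 at alpha = 0.1.


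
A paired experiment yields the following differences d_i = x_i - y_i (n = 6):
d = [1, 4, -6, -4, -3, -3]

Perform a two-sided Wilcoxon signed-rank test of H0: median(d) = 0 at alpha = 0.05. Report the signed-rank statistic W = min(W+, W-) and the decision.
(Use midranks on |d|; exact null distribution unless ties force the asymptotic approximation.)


Step 1: Drop any zero differences (none here) and take |d_i|.
|d| = [1, 4, 6, 4, 3, 3]
Step 2: Midrank |d_i| (ties get averaged ranks).
ranks: |1|->1, |4|->4.5, |6|->6, |4|->4.5, |3|->2.5, |3|->2.5
Step 3: Attach original signs; sum ranks with positive sign and with negative sign.
W+ = 1 + 4.5 = 5.5
W- = 6 + 4.5 + 2.5 + 2.5 = 15.5
(Check: W+ + W- = 21 should equal n(n+1)/2 = 21.)
Step 4: Test statistic W = min(W+, W-) = 5.5.
Step 5: Ties in |d|, so use the tie-corrected normal approximation.
        E[W] = n(n+1)/4 = 6*7/4 = 10.5.
        Tie groups: |d|=3 (t=2), |d|=4 (t=2); sum(t^3 - t) = 12.
        Var[W] = n(n+1)(2n+1)/24 - sum(t^3-t)/48 = 546/24 - 12/48 = 22.5.
        z = (W - E[W]) / sqrt(Var[W]) = (5.5 - 10.5) / 4.7434 = -1.0541.
        Two-sided p = 2*Phi(z) = 0.291841.
Step 6: alpha = 0.05. fail to reject H0.

W+ = 5.5, W- = 15.5, W = min = 5.5, p = 0.291841, fail to reject H0.


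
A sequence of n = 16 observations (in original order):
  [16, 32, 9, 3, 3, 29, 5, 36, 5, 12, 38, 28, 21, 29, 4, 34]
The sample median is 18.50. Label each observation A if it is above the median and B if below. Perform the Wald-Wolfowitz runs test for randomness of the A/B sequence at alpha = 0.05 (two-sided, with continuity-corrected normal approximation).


Step 1: Compute median = 18.50; label A = above, B = below.
Labels in order: BABBBABABBAAAABA  (n_A = 8, n_B = 8)
Step 2: Count runs R = 10.
Step 3: Under H0 (random ordering), E[R] = 2*n_A*n_B/(n_A+n_B) + 1 = 2*8*8/16 + 1 = 9.0000.
        Var[R] = 2*n_A*n_B*(2*n_A*n_B - n_A - n_B) / ((n_A+n_B)^2 * (n_A+n_B-1)) = 14336/3840 = 3.7333.
        SD[R] = 1.9322.
Step 4: Continuity-corrected z = (R - 0.5 - E[R]) / SD[R] = (10 - 0.5 - 9.0000) / 1.9322 = 0.2588.
Step 5: Two-sided p-value via normal approximation = 2*(1 - Phi(|z|)) = 0.795809.
Step 6: alpha = 0.05. fail to reject H0.

R = 10, z = 0.2588, p = 0.795809, fail to reject H0.


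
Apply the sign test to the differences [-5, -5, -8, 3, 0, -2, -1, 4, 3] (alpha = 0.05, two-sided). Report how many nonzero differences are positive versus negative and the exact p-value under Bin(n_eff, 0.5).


Step 1: Discard zero differences. Original n = 9; n_eff = number of nonzero differences = 8.
Nonzero differences (with sign): -5, -5, -8, +3, -2, -1, +4, +3
Step 2: Count signs: positive = 3, negative = 5.
Step 3: Under H0: P(positive) = 0.5, so the number of positives S ~ Bin(8, 0.5).
Step 4: Two-sided exact p-value = sum of Bin(8,0.5) probabilities at or below the observed probability = 0.726562.
Step 5: alpha = 0.05. fail to reject H0.

n_eff = 8, pos = 3, neg = 5, p = 0.726562, fail to reject H0.


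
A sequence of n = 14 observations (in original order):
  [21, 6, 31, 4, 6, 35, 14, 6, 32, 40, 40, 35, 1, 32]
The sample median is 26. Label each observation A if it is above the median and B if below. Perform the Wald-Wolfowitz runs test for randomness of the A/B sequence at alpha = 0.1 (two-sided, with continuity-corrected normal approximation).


Step 1: Compute median = 26; label A = above, B = below.
Labels in order: BBABBABBAAAABA  (n_A = 7, n_B = 7)
Step 2: Count runs R = 8.
Step 3: Under H0 (random ordering), E[R] = 2*n_A*n_B/(n_A+n_B) + 1 = 2*7*7/14 + 1 = 8.0000.
        Var[R] = 2*n_A*n_B*(2*n_A*n_B - n_A - n_B) / ((n_A+n_B)^2 * (n_A+n_B-1)) = 8232/2548 = 3.2308.
        SD[R] = 1.7974.
Step 4: R = E[R], so z = 0 with no continuity correction.
Step 5: Two-sided p-value via normal approximation = 2*(1 - Phi(|z|)) = 1.000000.
Step 6: alpha = 0.1. fail to reject H0.

R = 8, z = 0.0000, p = 1.000000, fail to reject H0.


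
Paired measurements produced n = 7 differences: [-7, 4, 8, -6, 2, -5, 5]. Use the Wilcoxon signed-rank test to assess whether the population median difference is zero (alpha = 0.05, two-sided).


Step 1: Drop any zero differences (none here) and take |d_i|.
|d| = [7, 4, 8, 6, 2, 5, 5]
Step 2: Midrank |d_i| (ties get averaged ranks).
ranks: |7|->6, |4|->2, |8|->7, |6|->5, |2|->1, |5|->3.5, |5|->3.5
Step 3: Attach original signs; sum ranks with positive sign and with negative sign.
W+ = 2 + 7 + 1 + 3.5 = 13.5
W- = 6 + 5 + 3.5 = 14.5
(Check: W+ + W- = 28 should equal n(n+1)/2 = 28.)
Step 4: Test statistic W = min(W+, W-) = 13.5.
Step 5: Ties in |d|, so use the tie-corrected normal approximation.
        E[W] = n(n+1)/4 = 7*8/4 = 14.
        Tie groups: |d|=5 (t=2); sum(t^3 - t) = 6.
        Var[W] = n(n+1)(2n+1)/24 - sum(t^3-t)/48 = 840/24 - 6/48 = 34.875.
        z = (W - E[W]) / sqrt(Var[W]) = (13.5 - 14) / 5.9055 = -0.0847.
        Two-sided p = 2*Phi(z) = 0.932526.
Step 6: alpha = 0.05. fail to reject H0.

W+ = 13.5, W- = 14.5, W = min = 13.5, p = 0.932526, fail to reject H0.


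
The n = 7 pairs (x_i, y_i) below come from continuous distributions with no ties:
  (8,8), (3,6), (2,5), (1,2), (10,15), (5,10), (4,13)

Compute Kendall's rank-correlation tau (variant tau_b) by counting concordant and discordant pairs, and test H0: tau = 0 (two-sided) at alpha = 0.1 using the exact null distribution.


Step 1: Enumerate the 21 unordered pairs (i,j) with i<j and classify each by sign(x_j-x_i) * sign(y_j-y_i).
  (1,2):dx=-5,dy=-2->C; (1,3):dx=-6,dy=-3->C; (1,4):dx=-7,dy=-6->C; (1,5):dx=+2,dy=+7->C
  (1,6):dx=-3,dy=+2->D; (1,7):dx=-4,dy=+5->D; (2,3):dx=-1,dy=-1->C; (2,4):dx=-2,dy=-4->C
  (2,5):dx=+7,dy=+9->C; (2,6):dx=+2,dy=+4->C; (2,7):dx=+1,dy=+7->C; (3,4):dx=-1,dy=-3->C
  (3,5):dx=+8,dy=+10->C; (3,6):dx=+3,dy=+5->C; (3,7):dx=+2,dy=+8->C; (4,5):dx=+9,dy=+13->C
  (4,6):dx=+4,dy=+8->C; (4,7):dx=+3,dy=+11->C; (5,6):dx=-5,dy=-5->C; (5,7):dx=-6,dy=-2->C
  (6,7):dx=-1,dy=+3->D
Step 2: C = 18, D = 3, total pairs = 21.
Step 3: tau = (C - D)/(n(n-1)/2) = (18 - 3)/21 = 0.714286.
Step 4: Exact two-sided p-value (enumerate n! = 5040 permutations of y under H0): p = 0.030159.
Step 5: alpha = 0.1. reject H0.

tau_b = 0.7143 (C=18, D=3), p = 0.030159, reject H0.


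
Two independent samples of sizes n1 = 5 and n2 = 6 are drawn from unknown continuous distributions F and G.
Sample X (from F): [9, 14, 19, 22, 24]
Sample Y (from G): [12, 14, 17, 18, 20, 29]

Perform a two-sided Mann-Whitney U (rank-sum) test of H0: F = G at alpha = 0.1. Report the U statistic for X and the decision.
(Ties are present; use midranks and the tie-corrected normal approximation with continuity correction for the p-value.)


Step 1: Combine and sort all 11 observations; assign midranks.
sorted (value, group): (9,X), (12,Y), (14,X), (14,Y), (17,Y), (18,Y), (19,X), (20,Y), (22,X), (24,X), (29,Y)
ranks: 9->1, 12->2, 14->3.5, 14->3.5, 17->5, 18->6, 19->7, 20->8, 22->9, 24->10, 29->11
Step 2: Rank sum for X: R1 = 1 + 3.5 + 7 + 9 + 10 = 30.5.
Step 3: U_X = R1 - n1(n1+1)/2 = 30.5 - 5*6/2 = 30.5 - 15 = 15.5.
       U_Y = n1*n2 - U_X = 30 - 15.5 = 14.5.
Step 4: Ties are present, so use the tie-corrected normal approximation (with continuity correction) for the p-value.
Step 5: p-value = 1.000000; compare to alpha = 0.1. fail to reject H0.

U_X = 15.5, p = 1.000000, fail to reject H0 at alpha = 0.1.


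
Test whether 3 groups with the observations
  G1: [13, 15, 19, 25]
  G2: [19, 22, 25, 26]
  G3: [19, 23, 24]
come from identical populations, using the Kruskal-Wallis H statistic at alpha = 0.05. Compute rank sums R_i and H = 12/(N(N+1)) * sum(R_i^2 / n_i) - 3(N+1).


Step 1: Combine all N = 11 observations and assign midranks.
sorted (value, group, rank): (13,G1,1), (15,G1,2), (19,G1,4), (19,G2,4), (19,G3,4), (22,G2,6), (23,G3,7), (24,G3,8), (25,G1,9.5), (25,G2,9.5), (26,G2,11)
Step 2: Sum ranks within each group.
R_1 = 16.5 (n_1 = 4)
R_2 = 30.5 (n_2 = 4)
R_3 = 19 (n_3 = 3)
Step 3: H = 12/(N(N+1)) * sum(R_i^2/n_i) - 3(N+1)
     = 12/(11*12) * (16.5^2/4 + 30.5^2/4 + 19^2/3) - 3*12
     = 0.090909 * 420.958 - 36
     = 2.268939.
Step 4: Ties present; correction factor C = 1 - 30/(11^3 - 11) = 0.977273. Corrected H = 2.268939 / 0.977273 = 2.321705.
Step 5: Under H0, H ~ chi^2(2); p-value = 0.313219.
Step 6: alpha = 0.05. fail to reject H0.

H = 2.3217, df = 2, p = 0.313219, fail to reject H0.


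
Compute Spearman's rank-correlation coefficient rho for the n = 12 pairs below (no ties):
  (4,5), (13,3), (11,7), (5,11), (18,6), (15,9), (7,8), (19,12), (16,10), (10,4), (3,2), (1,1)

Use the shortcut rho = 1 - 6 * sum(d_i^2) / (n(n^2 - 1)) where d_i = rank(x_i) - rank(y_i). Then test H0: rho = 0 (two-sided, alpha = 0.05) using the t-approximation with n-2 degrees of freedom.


Step 1: Rank x and y separately (midranks; no ties here).
rank(x): 4->3, 13->8, 11->7, 5->4, 18->11, 15->9, 7->5, 19->12, 16->10, 10->6, 3->2, 1->1
rank(y): 5->5, 3->3, 7->7, 11->11, 6->6, 9->9, 8->8, 12->12, 10->10, 4->4, 2->2, 1->1
Step 2: d_i = R_x(i) - R_y(i); compute d_i^2.
  (3-5)^2=4, (8-3)^2=25, (7-7)^2=0, (4-11)^2=49, (11-6)^2=25, (9-9)^2=0, (5-8)^2=9, (12-12)^2=0, (10-10)^2=0, (6-4)^2=4, (2-2)^2=0, (1-1)^2=0
sum(d^2) = 116.
Step 3: rho = 1 - 6*116 / (12*(12^2 - 1)) = 1 - 696/1716 = 0.594406.
Step 4: Under H0, t = rho * sqrt((n-2)/(1-rho^2)) = 2.3374 ~ t(10).
Step 5: Two-sided p-value from the t-distribution with 10 df = 0.041521.
Step 6: alpha = 0.05. reject H0.

rho = 0.5944, p = 0.041521, reject H0 at alpha = 0.05.


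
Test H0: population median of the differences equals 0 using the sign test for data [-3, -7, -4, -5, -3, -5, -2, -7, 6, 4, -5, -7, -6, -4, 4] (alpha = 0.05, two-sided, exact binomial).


Step 1: Discard zero differences. Original n = 15; n_eff = number of nonzero differences = 15.
Nonzero differences (with sign): -3, -7, -4, -5, -3, -5, -2, -7, +6, +4, -5, -7, -6, -4, +4
Step 2: Count signs: positive = 3, negative = 12.
Step 3: Under H0: P(positive) = 0.5, so the number of positives S ~ Bin(15, 0.5).
Step 4: Two-sided exact p-value = sum of Bin(15,0.5) probabilities at or below the observed probability = 0.035156.
Step 5: alpha = 0.05. reject H0.

n_eff = 15, pos = 3, neg = 12, p = 0.035156, reject H0.


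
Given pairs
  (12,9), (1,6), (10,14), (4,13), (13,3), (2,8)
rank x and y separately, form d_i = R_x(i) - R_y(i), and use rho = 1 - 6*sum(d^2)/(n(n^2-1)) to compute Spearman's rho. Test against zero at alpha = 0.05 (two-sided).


Step 1: Rank x and y separately (midranks; no ties here).
rank(x): 12->5, 1->1, 10->4, 4->3, 13->6, 2->2
rank(y): 9->4, 6->2, 14->6, 13->5, 3->1, 8->3
Step 2: d_i = R_x(i) - R_y(i); compute d_i^2.
  (5-4)^2=1, (1-2)^2=1, (4-6)^2=4, (3-5)^2=4, (6-1)^2=25, (2-3)^2=1
sum(d^2) = 36.
Step 3: rho = 1 - 6*36 / (6*(6^2 - 1)) = 1 - 216/210 = -0.028571.
Step 4: Under H0, t = rho * sqrt((n-2)/(1-rho^2)) = -0.0572 ~ t(4).
Step 5: Two-sided p-value from the t-distribution with 4 df = 0.957155.
Step 6: alpha = 0.05. fail to reject H0.

rho = -0.0286, p = 0.957155, fail to reject H0 at alpha = 0.05.


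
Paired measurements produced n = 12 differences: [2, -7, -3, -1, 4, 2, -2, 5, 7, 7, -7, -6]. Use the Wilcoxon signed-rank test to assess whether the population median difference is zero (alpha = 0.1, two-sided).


Step 1: Drop any zero differences (none here) and take |d_i|.
|d| = [2, 7, 3, 1, 4, 2, 2, 5, 7, 7, 7, 6]
Step 2: Midrank |d_i| (ties get averaged ranks).
ranks: |2|->3, |7|->10.5, |3|->5, |1|->1, |4|->6, |2|->3, |2|->3, |5|->7, |7|->10.5, |7|->10.5, |7|->10.5, |6|->8
Step 3: Attach original signs; sum ranks with positive sign and with negative sign.
W+ = 3 + 6 + 3 + 7 + 10.5 + 10.5 = 40
W- = 10.5 + 5 + 1 + 3 + 10.5 + 8 = 38
(Check: W+ + W- = 78 should equal n(n+1)/2 = 78.)
Step 4: Test statistic W = min(W+, W-) = 38.
Step 5: Ties in |d|, so use the tie-corrected normal approximation.
        E[W] = n(n+1)/4 = 12*13/4 = 39.
        Tie groups: |d|=2 (t=3), |d|=7 (t=4); sum(t^3 - t) = 84.
        Var[W] = n(n+1)(2n+1)/24 - sum(t^3-t)/48 = 3900/24 - 84/48 = 160.75.
        z = (W - E[W]) / sqrt(Var[W]) = (38 - 39) / 12.6787 = -0.0789.
        Two-sided p = 2*Phi(z) = 0.937134.
Step 6: alpha = 0.1. fail to reject H0.

W+ = 40, W- = 38, W = min = 38, p = 0.937134, fail to reject H0.


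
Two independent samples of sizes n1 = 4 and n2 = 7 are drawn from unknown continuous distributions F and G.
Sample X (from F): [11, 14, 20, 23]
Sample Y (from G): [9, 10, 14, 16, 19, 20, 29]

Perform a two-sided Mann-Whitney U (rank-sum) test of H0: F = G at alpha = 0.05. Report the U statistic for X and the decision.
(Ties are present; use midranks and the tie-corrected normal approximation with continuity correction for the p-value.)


Step 1: Combine and sort all 11 observations; assign midranks.
sorted (value, group): (9,Y), (10,Y), (11,X), (14,X), (14,Y), (16,Y), (19,Y), (20,X), (20,Y), (23,X), (29,Y)
ranks: 9->1, 10->2, 11->3, 14->4.5, 14->4.5, 16->6, 19->7, 20->8.5, 20->8.5, 23->10, 29->11
Step 2: Rank sum for X: R1 = 3 + 4.5 + 8.5 + 10 = 26.
Step 3: U_X = R1 - n1(n1+1)/2 = 26 - 4*5/2 = 26 - 10 = 16.
       U_Y = n1*n2 - U_X = 28 - 16 = 12.
Step 4: Ties are present, so use the tie-corrected normal approximation (with continuity correction) for the p-value.
Step 5: p-value = 0.775820; compare to alpha = 0.05. fail to reject H0.

U_X = 16, p = 0.775820, fail to reject H0 at alpha = 0.05.


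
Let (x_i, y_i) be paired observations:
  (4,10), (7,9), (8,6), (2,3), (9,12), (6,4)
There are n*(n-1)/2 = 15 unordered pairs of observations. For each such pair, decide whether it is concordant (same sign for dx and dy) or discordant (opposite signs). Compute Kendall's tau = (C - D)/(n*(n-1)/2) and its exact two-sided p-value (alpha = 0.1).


Step 1: Enumerate the 15 unordered pairs (i,j) with i<j and classify each by sign(x_j-x_i) * sign(y_j-y_i).
  (1,2):dx=+3,dy=-1->D; (1,3):dx=+4,dy=-4->D; (1,4):dx=-2,dy=-7->C; (1,5):dx=+5,dy=+2->C
  (1,6):dx=+2,dy=-6->D; (2,3):dx=+1,dy=-3->D; (2,4):dx=-5,dy=-6->C; (2,5):dx=+2,dy=+3->C
  (2,6):dx=-1,dy=-5->C; (3,4):dx=-6,dy=-3->C; (3,5):dx=+1,dy=+6->C; (3,6):dx=-2,dy=-2->C
  (4,5):dx=+7,dy=+9->C; (4,6):dx=+4,dy=+1->C; (5,6):dx=-3,dy=-8->C
Step 2: C = 11, D = 4, total pairs = 15.
Step 3: tau = (C - D)/(n(n-1)/2) = (11 - 4)/15 = 0.466667.
Step 4: Exact two-sided p-value (enumerate n! = 720 permutations of y under H0): p = 0.272222.
Step 5: alpha = 0.1. fail to reject H0.

tau_b = 0.4667 (C=11, D=4), p = 0.272222, fail to reject H0.


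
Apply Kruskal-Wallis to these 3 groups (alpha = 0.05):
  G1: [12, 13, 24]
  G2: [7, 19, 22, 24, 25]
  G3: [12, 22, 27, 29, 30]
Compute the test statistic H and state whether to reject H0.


Step 1: Combine all N = 13 observations and assign midranks.
sorted (value, group, rank): (7,G2,1), (12,G1,2.5), (12,G3,2.5), (13,G1,4), (19,G2,5), (22,G2,6.5), (22,G3,6.5), (24,G1,8.5), (24,G2,8.5), (25,G2,10), (27,G3,11), (29,G3,12), (30,G3,13)
Step 2: Sum ranks within each group.
R_1 = 15 (n_1 = 3)
R_2 = 31 (n_2 = 5)
R_3 = 45 (n_3 = 5)
Step 3: H = 12/(N(N+1)) * sum(R_i^2/n_i) - 3(N+1)
     = 12/(13*14) * (15^2/3 + 31^2/5 + 45^2/5) - 3*14
     = 0.065934 * 672.2 - 42
     = 2.320879.
Step 4: Ties present; correction factor C = 1 - 18/(13^3 - 13) = 0.991758. Corrected H = 2.320879 / 0.991758 = 2.340166.
Step 5: Under H0, H ~ chi^2(2); p-value = 0.310341.
Step 6: alpha = 0.05. fail to reject H0.

H = 2.3402, df = 2, p = 0.310341, fail to reject H0.


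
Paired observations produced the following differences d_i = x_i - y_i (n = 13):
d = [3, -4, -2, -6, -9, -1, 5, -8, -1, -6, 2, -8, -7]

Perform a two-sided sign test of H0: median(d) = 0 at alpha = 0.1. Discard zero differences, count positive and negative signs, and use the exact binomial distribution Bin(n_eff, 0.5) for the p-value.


Step 1: Discard zero differences. Original n = 13; n_eff = number of nonzero differences = 13.
Nonzero differences (with sign): +3, -4, -2, -6, -9, -1, +5, -8, -1, -6, +2, -8, -7
Step 2: Count signs: positive = 3, negative = 10.
Step 3: Under H0: P(positive) = 0.5, so the number of positives S ~ Bin(13, 0.5).
Step 4: Two-sided exact p-value = sum of Bin(13,0.5) probabilities at or below the observed probability = 0.092285.
Step 5: alpha = 0.1. reject H0.

n_eff = 13, pos = 3, neg = 10, p = 0.092285, reject H0.


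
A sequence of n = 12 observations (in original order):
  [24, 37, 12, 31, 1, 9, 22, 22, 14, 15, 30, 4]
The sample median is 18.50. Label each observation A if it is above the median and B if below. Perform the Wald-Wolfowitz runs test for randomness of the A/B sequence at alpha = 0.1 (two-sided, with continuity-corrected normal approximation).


Step 1: Compute median = 18.50; label A = above, B = below.
Labels in order: AABABBAABBAB  (n_A = 6, n_B = 6)
Step 2: Count runs R = 8.
Step 3: Under H0 (random ordering), E[R] = 2*n_A*n_B/(n_A+n_B) + 1 = 2*6*6/12 + 1 = 7.0000.
        Var[R] = 2*n_A*n_B*(2*n_A*n_B - n_A - n_B) / ((n_A+n_B)^2 * (n_A+n_B-1)) = 4320/1584 = 2.7273.
        SD[R] = 1.6514.
Step 4: Continuity-corrected z = (R - 0.5 - E[R]) / SD[R] = (8 - 0.5 - 7.0000) / 1.6514 = 0.3028.
Step 5: Two-sided p-value via normal approximation = 2*(1 - Phi(|z|)) = 0.762069.
Step 6: alpha = 0.1. fail to reject H0.

R = 8, z = 0.3028, p = 0.762069, fail to reject H0.


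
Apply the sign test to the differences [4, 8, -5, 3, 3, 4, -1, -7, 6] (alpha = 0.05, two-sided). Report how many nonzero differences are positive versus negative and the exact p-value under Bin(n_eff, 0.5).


Step 1: Discard zero differences. Original n = 9; n_eff = number of nonzero differences = 9.
Nonzero differences (with sign): +4, +8, -5, +3, +3, +4, -1, -7, +6
Step 2: Count signs: positive = 6, negative = 3.
Step 3: Under H0: P(positive) = 0.5, so the number of positives S ~ Bin(9, 0.5).
Step 4: Two-sided exact p-value = sum of Bin(9,0.5) probabilities at or below the observed probability = 0.507812.
Step 5: alpha = 0.05. fail to reject H0.

n_eff = 9, pos = 6, neg = 3, p = 0.507812, fail to reject H0.


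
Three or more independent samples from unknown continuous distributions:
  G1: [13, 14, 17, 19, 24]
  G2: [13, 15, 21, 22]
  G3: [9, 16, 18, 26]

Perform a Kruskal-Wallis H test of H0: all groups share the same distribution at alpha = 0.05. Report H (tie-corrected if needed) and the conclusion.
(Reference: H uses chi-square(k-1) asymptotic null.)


Step 1: Combine all N = 13 observations and assign midranks.
sorted (value, group, rank): (9,G3,1), (13,G1,2.5), (13,G2,2.5), (14,G1,4), (15,G2,5), (16,G3,6), (17,G1,7), (18,G3,8), (19,G1,9), (21,G2,10), (22,G2,11), (24,G1,12), (26,G3,13)
Step 2: Sum ranks within each group.
R_1 = 34.5 (n_1 = 5)
R_2 = 28.5 (n_2 = 4)
R_3 = 28 (n_3 = 4)
Step 3: H = 12/(N(N+1)) * sum(R_i^2/n_i) - 3(N+1)
     = 12/(13*14) * (34.5^2/5 + 28.5^2/4 + 28^2/4) - 3*14
     = 0.065934 * 637.112 - 42
     = 0.007418.
Step 4: Ties present; correction factor C = 1 - 6/(13^3 - 13) = 0.997253. Corrected H = 0.007418 / 0.997253 = 0.007438.
Step 5: Under H0, H ~ chi^2(2); p-value = 0.996288.
Step 6: alpha = 0.05. fail to reject H0.

H = 0.0074, df = 2, p = 0.996288, fail to reject H0.


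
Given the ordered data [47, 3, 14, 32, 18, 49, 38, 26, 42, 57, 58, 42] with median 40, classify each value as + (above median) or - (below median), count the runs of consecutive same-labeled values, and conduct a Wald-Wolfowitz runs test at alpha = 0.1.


Step 1: Compute median = 40; label A = above, B = below.
Labels in order: ABBBBABBAAAA  (n_A = 6, n_B = 6)
Step 2: Count runs R = 5.
Step 3: Under H0 (random ordering), E[R] = 2*n_A*n_B/(n_A+n_B) + 1 = 2*6*6/12 + 1 = 7.0000.
        Var[R] = 2*n_A*n_B*(2*n_A*n_B - n_A - n_B) / ((n_A+n_B)^2 * (n_A+n_B-1)) = 4320/1584 = 2.7273.
        SD[R] = 1.6514.
Step 4: Continuity-corrected z = (R + 0.5 - E[R]) / SD[R] = (5 + 0.5 - 7.0000) / 1.6514 = -0.9083.
Step 5: Two-sided p-value via normal approximation = 2*(1 - Phi(|z|)) = 0.363722.
Step 6: alpha = 0.1. fail to reject H0.

R = 5, z = -0.9083, p = 0.363722, fail to reject H0.


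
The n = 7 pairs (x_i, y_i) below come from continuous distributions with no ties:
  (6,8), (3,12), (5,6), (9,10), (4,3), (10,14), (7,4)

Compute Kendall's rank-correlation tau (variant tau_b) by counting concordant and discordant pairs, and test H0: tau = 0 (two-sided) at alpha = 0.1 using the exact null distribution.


Step 1: Enumerate the 21 unordered pairs (i,j) with i<j and classify each by sign(x_j-x_i) * sign(y_j-y_i).
  (1,2):dx=-3,dy=+4->D; (1,3):dx=-1,dy=-2->C; (1,4):dx=+3,dy=+2->C; (1,5):dx=-2,dy=-5->C
  (1,6):dx=+4,dy=+6->C; (1,7):dx=+1,dy=-4->D; (2,3):dx=+2,dy=-6->D; (2,4):dx=+6,dy=-2->D
  (2,5):dx=+1,dy=-9->D; (2,6):dx=+7,dy=+2->C; (2,7):dx=+4,dy=-8->D; (3,4):dx=+4,dy=+4->C
  (3,5):dx=-1,dy=-3->C; (3,6):dx=+5,dy=+8->C; (3,7):dx=+2,dy=-2->D; (4,5):dx=-5,dy=-7->C
  (4,6):dx=+1,dy=+4->C; (4,7):dx=-2,dy=-6->C; (5,6):dx=+6,dy=+11->C; (5,7):dx=+3,dy=+1->C
  (6,7):dx=-3,dy=-10->C
Step 2: C = 14, D = 7, total pairs = 21.
Step 3: tau = (C - D)/(n(n-1)/2) = (14 - 7)/21 = 0.333333.
Step 4: Exact two-sided p-value (enumerate n! = 5040 permutations of y under H0): p = 0.381349.
Step 5: alpha = 0.1. fail to reject H0.

tau_b = 0.3333 (C=14, D=7), p = 0.381349, fail to reject H0.


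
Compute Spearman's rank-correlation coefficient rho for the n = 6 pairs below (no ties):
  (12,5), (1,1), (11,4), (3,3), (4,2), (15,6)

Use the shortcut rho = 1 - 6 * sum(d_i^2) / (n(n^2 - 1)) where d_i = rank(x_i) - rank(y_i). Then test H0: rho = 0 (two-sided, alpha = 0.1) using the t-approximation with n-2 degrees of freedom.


Step 1: Rank x and y separately (midranks; no ties here).
rank(x): 12->5, 1->1, 11->4, 3->2, 4->3, 15->6
rank(y): 5->5, 1->1, 4->4, 3->3, 2->2, 6->6
Step 2: d_i = R_x(i) - R_y(i); compute d_i^2.
  (5-5)^2=0, (1-1)^2=0, (4-4)^2=0, (2-3)^2=1, (3-2)^2=1, (6-6)^2=0
sum(d^2) = 2.
Step 3: rho = 1 - 6*2 / (6*(6^2 - 1)) = 1 - 12/210 = 0.942857.
Step 4: Under H0, t = rho * sqrt((n-2)/(1-rho^2)) = 5.6595 ~ t(4).
Step 5: Two-sided p-value from the t-distribution with 4 df = 0.004805.
Step 6: alpha = 0.1. reject H0.

rho = 0.9429, p = 0.004805, reject H0 at alpha = 0.1.


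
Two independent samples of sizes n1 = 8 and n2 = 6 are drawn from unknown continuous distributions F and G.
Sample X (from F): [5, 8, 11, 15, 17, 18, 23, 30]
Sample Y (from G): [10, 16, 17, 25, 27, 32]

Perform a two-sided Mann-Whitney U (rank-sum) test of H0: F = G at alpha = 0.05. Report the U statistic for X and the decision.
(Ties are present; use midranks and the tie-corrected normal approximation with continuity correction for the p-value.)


Step 1: Combine and sort all 14 observations; assign midranks.
sorted (value, group): (5,X), (8,X), (10,Y), (11,X), (15,X), (16,Y), (17,X), (17,Y), (18,X), (23,X), (25,Y), (27,Y), (30,X), (32,Y)
ranks: 5->1, 8->2, 10->3, 11->4, 15->5, 16->6, 17->7.5, 17->7.5, 18->9, 23->10, 25->11, 27->12, 30->13, 32->14
Step 2: Rank sum for X: R1 = 1 + 2 + 4 + 5 + 7.5 + 9 + 10 + 13 = 51.5.
Step 3: U_X = R1 - n1(n1+1)/2 = 51.5 - 8*9/2 = 51.5 - 36 = 15.5.
       U_Y = n1*n2 - U_X = 48 - 15.5 = 32.5.
Step 4: Ties are present, so use the tie-corrected normal approximation (with continuity correction) for the p-value.
Step 5: p-value = 0.301168; compare to alpha = 0.05. fail to reject H0.

U_X = 15.5, p = 0.301168, fail to reject H0 at alpha = 0.05.


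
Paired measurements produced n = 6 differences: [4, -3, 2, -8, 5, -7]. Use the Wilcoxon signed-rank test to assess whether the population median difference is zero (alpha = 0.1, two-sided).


Step 1: Drop any zero differences (none here) and take |d_i|.
|d| = [4, 3, 2, 8, 5, 7]
Step 2: Midrank |d_i| (ties get averaged ranks).
ranks: |4|->3, |3|->2, |2|->1, |8|->6, |5|->4, |7|->5
Step 3: Attach original signs; sum ranks with positive sign and with negative sign.
W+ = 3 + 1 + 4 = 8
W- = 2 + 6 + 5 = 13
(Check: W+ + W- = 21 should equal n(n+1)/2 = 21.)
Step 4: Test statistic W = min(W+, W-) = 8.
Step 5: No ties, so the exact null distribution over the 2^6 = 64 sign assignments gives the two-sided p-value = 0.687500.
Step 6: alpha = 0.1. fail to reject H0.

W+ = 8, W- = 13, W = min = 8, p = 0.687500, fail to reject H0.


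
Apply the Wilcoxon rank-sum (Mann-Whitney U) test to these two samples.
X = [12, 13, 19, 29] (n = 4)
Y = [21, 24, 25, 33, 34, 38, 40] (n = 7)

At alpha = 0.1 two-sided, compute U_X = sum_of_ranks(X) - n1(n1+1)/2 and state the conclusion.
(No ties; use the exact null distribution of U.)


Step 1: Combine and sort all 11 observations; assign midranks.
sorted (value, group): (12,X), (13,X), (19,X), (21,Y), (24,Y), (25,Y), (29,X), (33,Y), (34,Y), (38,Y), (40,Y)
ranks: 12->1, 13->2, 19->3, 21->4, 24->5, 25->6, 29->7, 33->8, 34->9, 38->10, 40->11
Step 2: Rank sum for X: R1 = 1 + 2 + 3 + 7 = 13.
Step 3: U_X = R1 - n1(n1+1)/2 = 13 - 4*5/2 = 13 - 10 = 3.
       U_Y = n1*n2 - U_X = 28 - 3 = 25.
Step 4: No ties, so the exact null distribution of U (based on enumerating the C(11,4) = 330 equally likely rank assignments) gives the two-sided p-value.
Step 5: p-value = 0.042424; compare to alpha = 0.1. reject H0.

U_X = 3, p = 0.042424, reject H0 at alpha = 0.1.


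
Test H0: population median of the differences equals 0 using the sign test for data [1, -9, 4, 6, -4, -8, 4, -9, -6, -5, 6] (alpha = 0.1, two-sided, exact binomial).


Step 1: Discard zero differences. Original n = 11; n_eff = number of nonzero differences = 11.
Nonzero differences (with sign): +1, -9, +4, +6, -4, -8, +4, -9, -6, -5, +6
Step 2: Count signs: positive = 5, negative = 6.
Step 3: Under H0: P(positive) = 0.5, so the number of positives S ~ Bin(11, 0.5).
Step 4: Two-sided exact p-value = sum of Bin(11,0.5) probabilities at or below the observed probability = 1.000000.
Step 5: alpha = 0.1. fail to reject H0.

n_eff = 11, pos = 5, neg = 6, p = 1.000000, fail to reject H0.


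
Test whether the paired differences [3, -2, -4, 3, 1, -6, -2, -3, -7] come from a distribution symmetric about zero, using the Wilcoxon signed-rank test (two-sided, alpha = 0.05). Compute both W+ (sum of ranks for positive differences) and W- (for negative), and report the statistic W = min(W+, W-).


Step 1: Drop any zero differences (none here) and take |d_i|.
|d| = [3, 2, 4, 3, 1, 6, 2, 3, 7]
Step 2: Midrank |d_i| (ties get averaged ranks).
ranks: |3|->5, |2|->2.5, |4|->7, |3|->5, |1|->1, |6|->8, |2|->2.5, |3|->5, |7|->9
Step 3: Attach original signs; sum ranks with positive sign and with negative sign.
W+ = 5 + 5 + 1 = 11
W- = 2.5 + 7 + 8 + 2.5 + 5 + 9 = 34
(Check: W+ + W- = 45 should equal n(n+1)/2 = 45.)
Step 4: Test statistic W = min(W+, W-) = 11.
Step 5: Ties in |d|, so use the tie-corrected normal approximation.
        E[W] = n(n+1)/4 = 9*10/4 = 22.5.
        Tie groups: |d|=2 (t=2), |d|=3 (t=3); sum(t^3 - t) = 30.
        Var[W] = n(n+1)(2n+1)/24 - sum(t^3-t)/48 = 1710/24 - 30/48 = 70.625.
        z = (W - E[W]) / sqrt(Var[W]) = (11 - 22.5) / 8.4039 = -1.3684.
        Two-sided p = 2*Phi(z) = 0.171181.
Step 6: alpha = 0.05. fail to reject H0.

W+ = 11, W- = 34, W = min = 11, p = 0.171181, fail to reject H0.


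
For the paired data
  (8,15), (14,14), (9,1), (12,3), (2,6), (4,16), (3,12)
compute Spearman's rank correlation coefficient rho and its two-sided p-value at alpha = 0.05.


Step 1: Rank x and y separately (midranks; no ties here).
rank(x): 8->4, 14->7, 9->5, 12->6, 2->1, 4->3, 3->2
rank(y): 15->6, 14->5, 1->1, 3->2, 6->3, 16->7, 12->4
Step 2: d_i = R_x(i) - R_y(i); compute d_i^2.
  (4-6)^2=4, (7-5)^2=4, (5-1)^2=16, (6-2)^2=16, (1-3)^2=4, (3-7)^2=16, (2-4)^2=4
sum(d^2) = 64.
Step 3: rho = 1 - 6*64 / (7*(7^2 - 1)) = 1 - 384/336 = -0.142857.
Step 4: Under H0, t = rho * sqrt((n-2)/(1-rho^2)) = -0.3227 ~ t(5).
Step 5: Two-sided p-value from the t-distribution with 5 df = 0.759945.
Step 6: alpha = 0.05. fail to reject H0.

rho = -0.1429, p = 0.759945, fail to reject H0 at alpha = 0.05.


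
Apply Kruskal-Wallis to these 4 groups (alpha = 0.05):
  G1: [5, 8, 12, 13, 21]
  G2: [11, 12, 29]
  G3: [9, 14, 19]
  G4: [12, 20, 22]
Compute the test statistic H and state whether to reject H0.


Step 1: Combine all N = 14 observations and assign midranks.
sorted (value, group, rank): (5,G1,1), (8,G1,2), (9,G3,3), (11,G2,4), (12,G1,6), (12,G2,6), (12,G4,6), (13,G1,8), (14,G3,9), (19,G3,10), (20,G4,11), (21,G1,12), (22,G4,13), (29,G2,14)
Step 2: Sum ranks within each group.
R_1 = 29 (n_1 = 5)
R_2 = 24 (n_2 = 3)
R_3 = 22 (n_3 = 3)
R_4 = 30 (n_4 = 3)
Step 3: H = 12/(N(N+1)) * sum(R_i^2/n_i) - 3(N+1)
     = 12/(14*15) * (29^2/5 + 24^2/3 + 22^2/3 + 30^2/3) - 3*15
     = 0.057143 * 821.533 - 45
     = 1.944762.
Step 4: Ties present; correction factor C = 1 - 24/(14^3 - 14) = 0.991209. Corrected H = 1.944762 / 0.991209 = 1.962010.
Step 5: Under H0, H ~ chi^2(3); p-value = 0.580329.
Step 6: alpha = 0.05. fail to reject H0.

H = 1.9620, df = 3, p = 0.580329, fail to reject H0.


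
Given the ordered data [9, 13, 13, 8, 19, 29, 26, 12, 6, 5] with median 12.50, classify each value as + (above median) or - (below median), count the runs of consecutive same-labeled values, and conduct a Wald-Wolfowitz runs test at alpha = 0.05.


Step 1: Compute median = 12.50; label A = above, B = below.
Labels in order: BAABAAABBB  (n_A = 5, n_B = 5)
Step 2: Count runs R = 5.
Step 3: Under H0 (random ordering), E[R] = 2*n_A*n_B/(n_A+n_B) + 1 = 2*5*5/10 + 1 = 6.0000.
        Var[R] = 2*n_A*n_B*(2*n_A*n_B - n_A - n_B) / ((n_A+n_B)^2 * (n_A+n_B-1)) = 2000/900 = 2.2222.
        SD[R] = 1.4907.
Step 4: Continuity-corrected z = (R + 0.5 - E[R]) / SD[R] = (5 + 0.5 - 6.0000) / 1.4907 = -0.3354.
Step 5: Two-sided p-value via normal approximation = 2*(1 - Phi(|z|)) = 0.737316.
Step 6: alpha = 0.05. fail to reject H0.

R = 5, z = -0.3354, p = 0.737316, fail to reject H0.


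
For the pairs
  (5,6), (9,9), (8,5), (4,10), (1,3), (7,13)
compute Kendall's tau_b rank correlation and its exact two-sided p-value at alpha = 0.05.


Step 1: Enumerate the 15 unordered pairs (i,j) with i<j and classify each by sign(x_j-x_i) * sign(y_j-y_i).
  (1,2):dx=+4,dy=+3->C; (1,3):dx=+3,dy=-1->D; (1,4):dx=-1,dy=+4->D; (1,5):dx=-4,dy=-3->C
  (1,6):dx=+2,dy=+7->C; (2,3):dx=-1,dy=-4->C; (2,4):dx=-5,dy=+1->D; (2,5):dx=-8,dy=-6->C
  (2,6):dx=-2,dy=+4->D; (3,4):dx=-4,dy=+5->D; (3,5):dx=-7,dy=-2->C; (3,6):dx=-1,dy=+8->D
  (4,5):dx=-3,dy=-7->C; (4,6):dx=+3,dy=+3->C; (5,6):dx=+6,dy=+10->C
Step 2: C = 9, D = 6, total pairs = 15.
Step 3: tau = (C - D)/(n(n-1)/2) = (9 - 6)/15 = 0.200000.
Step 4: Exact two-sided p-value (enumerate n! = 720 permutations of y under H0): p = 0.719444.
Step 5: alpha = 0.05. fail to reject H0.

tau_b = 0.2000 (C=9, D=6), p = 0.719444, fail to reject H0.


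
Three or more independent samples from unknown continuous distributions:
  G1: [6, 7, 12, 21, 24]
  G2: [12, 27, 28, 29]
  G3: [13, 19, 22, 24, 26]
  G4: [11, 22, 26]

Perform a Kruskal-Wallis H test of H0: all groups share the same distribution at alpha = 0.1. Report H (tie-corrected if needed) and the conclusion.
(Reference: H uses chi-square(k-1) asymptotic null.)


Step 1: Combine all N = 17 observations and assign midranks.
sorted (value, group, rank): (6,G1,1), (7,G1,2), (11,G4,3), (12,G1,4.5), (12,G2,4.5), (13,G3,6), (19,G3,7), (21,G1,8), (22,G3,9.5), (22,G4,9.5), (24,G1,11.5), (24,G3,11.5), (26,G3,13.5), (26,G4,13.5), (27,G2,15), (28,G2,16), (29,G2,17)
Step 2: Sum ranks within each group.
R_1 = 27 (n_1 = 5)
R_2 = 52.5 (n_2 = 4)
R_3 = 47.5 (n_3 = 5)
R_4 = 26 (n_4 = 3)
Step 3: H = 12/(N(N+1)) * sum(R_i^2/n_i) - 3(N+1)
     = 12/(17*18) * (27^2/5 + 52.5^2/4 + 47.5^2/5 + 26^2/3) - 3*18
     = 0.039216 * 1511.45 - 54
     = 5.272386.
Step 4: Ties present; correction factor C = 1 - 24/(17^3 - 17) = 0.995098. Corrected H = 5.272386 / 0.995098 = 5.298358.
Step 5: Under H0, H ~ chi^2(3); p-value = 0.151209.
Step 6: alpha = 0.1. fail to reject H0.

H = 5.2984, df = 3, p = 0.151209, fail to reject H0.


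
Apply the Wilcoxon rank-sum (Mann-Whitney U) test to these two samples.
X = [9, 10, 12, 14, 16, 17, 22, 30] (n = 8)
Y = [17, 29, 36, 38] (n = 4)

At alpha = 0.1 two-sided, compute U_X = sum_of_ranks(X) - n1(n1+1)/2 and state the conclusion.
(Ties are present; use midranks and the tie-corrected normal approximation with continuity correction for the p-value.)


Step 1: Combine and sort all 12 observations; assign midranks.
sorted (value, group): (9,X), (10,X), (12,X), (14,X), (16,X), (17,X), (17,Y), (22,X), (29,Y), (30,X), (36,Y), (38,Y)
ranks: 9->1, 10->2, 12->3, 14->4, 16->5, 17->6.5, 17->6.5, 22->8, 29->9, 30->10, 36->11, 38->12
Step 2: Rank sum for X: R1 = 1 + 2 + 3 + 4 + 5 + 6.5 + 8 + 10 = 39.5.
Step 3: U_X = R1 - n1(n1+1)/2 = 39.5 - 8*9/2 = 39.5 - 36 = 3.5.
       U_Y = n1*n2 - U_X = 32 - 3.5 = 28.5.
Step 4: Ties are present, so use the tie-corrected normal approximation (with continuity correction) for the p-value.
Step 5: p-value = 0.041184; compare to alpha = 0.1. reject H0.

U_X = 3.5, p = 0.041184, reject H0 at alpha = 0.1.


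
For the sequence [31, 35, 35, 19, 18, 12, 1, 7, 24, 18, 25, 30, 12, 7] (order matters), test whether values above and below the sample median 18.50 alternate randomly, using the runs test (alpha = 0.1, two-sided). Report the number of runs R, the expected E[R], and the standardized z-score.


Step 1: Compute median = 18.50; label A = above, B = below.
Labels in order: AAAABBBBABAABB  (n_A = 7, n_B = 7)
Step 2: Count runs R = 6.
Step 3: Under H0 (random ordering), E[R] = 2*n_A*n_B/(n_A+n_B) + 1 = 2*7*7/14 + 1 = 8.0000.
        Var[R] = 2*n_A*n_B*(2*n_A*n_B - n_A - n_B) / ((n_A+n_B)^2 * (n_A+n_B-1)) = 8232/2548 = 3.2308.
        SD[R] = 1.7974.
Step 4: Continuity-corrected z = (R + 0.5 - E[R]) / SD[R] = (6 + 0.5 - 8.0000) / 1.7974 = -0.8345.
Step 5: Two-sided p-value via normal approximation = 2*(1 - Phi(|z|)) = 0.403986.
Step 6: alpha = 0.1. fail to reject H0.

R = 6, z = -0.8345, p = 0.403986, fail to reject H0.


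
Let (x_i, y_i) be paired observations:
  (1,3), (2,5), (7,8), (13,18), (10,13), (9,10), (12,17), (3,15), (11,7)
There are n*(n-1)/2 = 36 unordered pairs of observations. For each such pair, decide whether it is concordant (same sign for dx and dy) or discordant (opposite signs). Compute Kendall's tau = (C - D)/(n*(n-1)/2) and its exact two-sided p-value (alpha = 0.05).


Step 1: Enumerate the 36 unordered pairs (i,j) with i<j and classify each by sign(x_j-x_i) * sign(y_j-y_i).
  (1,2):dx=+1,dy=+2->C; (1,3):dx=+6,dy=+5->C; (1,4):dx=+12,dy=+15->C; (1,5):dx=+9,dy=+10->C
  (1,6):dx=+8,dy=+7->C; (1,7):dx=+11,dy=+14->C; (1,8):dx=+2,dy=+12->C; (1,9):dx=+10,dy=+4->C
  (2,3):dx=+5,dy=+3->C; (2,4):dx=+11,dy=+13->C; (2,5):dx=+8,dy=+8->C; (2,6):dx=+7,dy=+5->C
  (2,7):dx=+10,dy=+12->C; (2,8):dx=+1,dy=+10->C; (2,9):dx=+9,dy=+2->C; (3,4):dx=+6,dy=+10->C
  (3,5):dx=+3,dy=+5->C; (3,6):dx=+2,dy=+2->C; (3,7):dx=+5,dy=+9->C; (3,8):dx=-4,dy=+7->D
  (3,9):dx=+4,dy=-1->D; (4,5):dx=-3,dy=-5->C; (4,6):dx=-4,dy=-8->C; (4,7):dx=-1,dy=-1->C
  (4,8):dx=-10,dy=-3->C; (4,9):dx=-2,dy=-11->C; (5,6):dx=-1,dy=-3->C; (5,7):dx=+2,dy=+4->C
  (5,8):dx=-7,dy=+2->D; (5,9):dx=+1,dy=-6->D; (6,7):dx=+3,dy=+7->C; (6,8):dx=-6,dy=+5->D
  (6,9):dx=+2,dy=-3->D; (7,8):dx=-9,dy=-2->C; (7,9):dx=-1,dy=-10->C; (8,9):dx=+8,dy=-8->D
Step 2: C = 29, D = 7, total pairs = 36.
Step 3: tau = (C - D)/(n(n-1)/2) = (29 - 7)/36 = 0.611111.
Step 4: Exact two-sided p-value (enumerate n! = 362880 permutations of y under H0): p = 0.024741.
Step 5: alpha = 0.05. reject H0.

tau_b = 0.6111 (C=29, D=7), p = 0.024741, reject H0.


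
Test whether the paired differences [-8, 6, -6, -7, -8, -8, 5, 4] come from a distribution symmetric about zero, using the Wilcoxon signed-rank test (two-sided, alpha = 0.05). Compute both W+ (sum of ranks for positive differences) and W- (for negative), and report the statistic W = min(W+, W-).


Step 1: Drop any zero differences (none here) and take |d_i|.
|d| = [8, 6, 6, 7, 8, 8, 5, 4]
Step 2: Midrank |d_i| (ties get averaged ranks).
ranks: |8|->7, |6|->3.5, |6|->3.5, |7|->5, |8|->7, |8|->7, |5|->2, |4|->1
Step 3: Attach original signs; sum ranks with positive sign and with negative sign.
W+ = 3.5 + 2 + 1 = 6.5
W- = 7 + 3.5 + 5 + 7 + 7 = 29.5
(Check: W+ + W- = 36 should equal n(n+1)/2 = 36.)
Step 4: Test statistic W = min(W+, W-) = 6.5.
Step 5: Ties in |d|, so use the tie-corrected normal approximation.
        E[W] = n(n+1)/4 = 8*9/4 = 18.
        Tie groups: |d|=6 (t=2), |d|=8 (t=3); sum(t^3 - t) = 30.
        Var[W] = n(n+1)(2n+1)/24 - sum(t^3-t)/48 = 1224/24 - 30/48 = 50.375.
        z = (W - E[W]) / sqrt(Var[W]) = (6.5 - 18) / 7.0975 = -1.6203.
        Two-sided p = 2*Phi(z) = 0.105172.
Step 6: alpha = 0.05. fail to reject H0.

W+ = 6.5, W- = 29.5, W = min = 6.5, p = 0.105172, fail to reject H0.
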